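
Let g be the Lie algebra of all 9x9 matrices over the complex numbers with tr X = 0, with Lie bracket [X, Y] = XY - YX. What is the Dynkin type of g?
This is sl(9), which has dimension 9^2 - 1 = 80 and rank 9 - 1 = 8 (a Cartan subalgebra is the diagonal traceless matrices). In the classification of classical Lie algebras, the special linear algebra sl(n+1) has type A_n; here n = 8, so the Dynkin diagram is a chain of 8 nodes with single edges (A_8). Hence the type is A_8.

A8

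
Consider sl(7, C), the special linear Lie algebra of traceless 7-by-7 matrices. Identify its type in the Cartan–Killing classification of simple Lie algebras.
A6

This is sl(7), which has dimension 7^2 - 1 = 48 and rank 7 - 1 = 6 (a Cartan subalgebra is the diagonal traceless matrices). In the classification of classical Lie algebras, the special linear algebra sl(n+1) has type A_n; here n = 6, so the Dynkin diagram is a chain of 6 nodes with single edges (A_6). Hence the type is A_6.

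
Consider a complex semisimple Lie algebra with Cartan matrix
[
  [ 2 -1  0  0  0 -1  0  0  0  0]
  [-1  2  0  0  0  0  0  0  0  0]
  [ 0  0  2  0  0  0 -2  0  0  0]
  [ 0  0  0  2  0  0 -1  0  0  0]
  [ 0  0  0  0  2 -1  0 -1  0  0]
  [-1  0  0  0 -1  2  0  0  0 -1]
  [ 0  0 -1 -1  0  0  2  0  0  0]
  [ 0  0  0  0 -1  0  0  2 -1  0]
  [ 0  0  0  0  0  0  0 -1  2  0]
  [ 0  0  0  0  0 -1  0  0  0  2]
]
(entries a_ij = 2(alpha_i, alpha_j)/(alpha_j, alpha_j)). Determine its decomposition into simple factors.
C3 ⊕ E7

The diagram associated to this matrix has two connected components: the simple roots {alpha_3, alpha_4, alpha_7} form a chain of 3 nodes with a double edge at one end; the terminal node there is the unique long simple root (C_3), and {alpha_1, alpha_2, alpha_5, alpha_6, alpha_8, alpha_9, alpha_10} form a chain of 6 nodes with one extra node attached to the third node from one end (E_7). A semisimple Lie algebra decomposes uniquely as the direct sum of simple ideals, one per connected component of its Dynkin diagram, so g ≅ C_3 ⊕ E_7 (dimension 21 + 133 = 154).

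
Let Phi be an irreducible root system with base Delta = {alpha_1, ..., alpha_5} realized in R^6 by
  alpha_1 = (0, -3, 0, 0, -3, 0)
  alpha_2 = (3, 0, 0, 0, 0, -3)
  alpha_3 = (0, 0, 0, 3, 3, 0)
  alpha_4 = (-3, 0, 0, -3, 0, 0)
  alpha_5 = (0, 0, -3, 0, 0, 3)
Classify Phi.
Compute the Cartan integers a_ij = 2(alpha_i, alpha_j)/(alpha_j, alpha_j); the resulting 5x5 Cartan matrix is
[[2, 0, -1, 0, 0], [0, 2, 0, -1, -1], [-1, 0, 2, -1, 0], [0, -1, -1, 2, 0], [0, -1, 0, 0, 2]].
All simple roots have the same length, so the diagram is simply laced. The associated Dynkin diagram is a chain of 5 nodes with single edges (A_5), so the type is A_5 (the algebra sl(6)).

A_5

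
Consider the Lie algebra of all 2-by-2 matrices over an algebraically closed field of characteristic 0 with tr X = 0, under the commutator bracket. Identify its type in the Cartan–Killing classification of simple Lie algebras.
A_1

This is sl(2), which has dimension 2^2 - 1 = 3 and rank 2 - 1 = 1 (a Cartan subalgebra is the diagonal traceless matrices). In the classification of classical Lie algebras, the special linear algebra sl(n+1) has type A_n; here n = 1, so the Dynkin diagram is a chain of 1 nodes with single edges (A_1). Hence the type is A_1.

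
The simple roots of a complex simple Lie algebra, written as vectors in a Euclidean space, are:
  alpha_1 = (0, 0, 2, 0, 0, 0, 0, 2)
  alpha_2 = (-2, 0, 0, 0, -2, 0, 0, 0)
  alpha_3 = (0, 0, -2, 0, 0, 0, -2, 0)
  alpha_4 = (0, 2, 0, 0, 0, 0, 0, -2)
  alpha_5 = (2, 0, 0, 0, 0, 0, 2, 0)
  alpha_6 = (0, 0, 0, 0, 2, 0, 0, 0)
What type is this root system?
Compute the Cartan integers a_ij = 2(alpha_i, alpha_j)/(alpha_j, alpha_j); the resulting 6x6 Cartan matrix is
[[2, 0, -1, -1, 0, 0], [0, 2, 0, 0, -1, -2], [-1, 0, 2, 0, -1, 0], [-1, 0, 0, 2, 0, 0], [0, -1, -1, 0, 2, 0], [0, -1, 0, 0, 0, 2]].
The roots have two lengths (squared-length ratio 2:1); the short ones are alpha_{6}. The associated Dynkin diagram is a chain of 6 nodes with a double edge at one end; the terminal node there is the unique short simple root (B_6), so the type is B_6 (the algebra so(13)).

type B_6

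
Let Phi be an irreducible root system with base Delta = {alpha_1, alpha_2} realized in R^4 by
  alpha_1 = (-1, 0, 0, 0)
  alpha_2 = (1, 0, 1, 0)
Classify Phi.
Compute the Cartan integers a_ij = 2(alpha_i, alpha_j)/(alpha_j, alpha_j); the resulting 2x2 Cartan matrix is
[[2, -1], [-2, 2]].
The roots have two lengths (squared-length ratio 2:1); the short ones are alpha_{1}. The associated Dynkin diagram is a chain of 2 nodes with a double edge at one end; the terminal node there is the unique short simple root (B_2), so the type is B_2 (the algebra so(5)).

type B_2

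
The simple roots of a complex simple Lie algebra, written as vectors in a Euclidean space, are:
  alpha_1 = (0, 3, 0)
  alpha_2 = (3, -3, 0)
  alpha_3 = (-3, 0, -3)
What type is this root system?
B_3 (so(7))

Compute the Cartan integers a_ij = 2(alpha_i, alpha_j)/(alpha_j, alpha_j); the resulting 3x3 Cartan matrix is
[[2, -1, 0], [-2, 2, -1], [0, -1, 2]].
The roots have two lengths (squared-length ratio 2:1); the short ones are alpha_{1}. The associated Dynkin diagram is a chain of 3 nodes with a double edge at one end; the terminal node there is the unique short simple root (B_3), so the type is B_3 (the algebra so(7)).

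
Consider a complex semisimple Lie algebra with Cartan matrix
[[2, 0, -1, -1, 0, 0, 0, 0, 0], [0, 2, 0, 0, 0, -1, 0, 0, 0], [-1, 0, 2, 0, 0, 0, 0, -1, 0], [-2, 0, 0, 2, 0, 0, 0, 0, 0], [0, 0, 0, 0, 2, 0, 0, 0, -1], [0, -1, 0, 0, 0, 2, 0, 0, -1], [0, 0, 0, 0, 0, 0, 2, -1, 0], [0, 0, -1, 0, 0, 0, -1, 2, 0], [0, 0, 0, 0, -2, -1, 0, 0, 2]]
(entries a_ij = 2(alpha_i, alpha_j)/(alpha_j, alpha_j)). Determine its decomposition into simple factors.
The diagram associated to this matrix has two connected components: the simple roots {alpha_2, alpha_5, alpha_6, alpha_9} form a chain of 4 nodes with a double edge at one end; the terminal node there is the unique short simple root (B_4), and {alpha_1, alpha_3, alpha_4, alpha_7, alpha_8} form a chain of 5 nodes with a double edge at one end; the terminal node there is the unique long simple root (C_5). A semisimple Lie algebra decomposes uniquely as the direct sum of simple ideals, one per connected component of its Dynkin diagram, so g ≅ B_4 ⊕ C_5 (dimension 36 + 55 = 91).

type B_4 + type C_5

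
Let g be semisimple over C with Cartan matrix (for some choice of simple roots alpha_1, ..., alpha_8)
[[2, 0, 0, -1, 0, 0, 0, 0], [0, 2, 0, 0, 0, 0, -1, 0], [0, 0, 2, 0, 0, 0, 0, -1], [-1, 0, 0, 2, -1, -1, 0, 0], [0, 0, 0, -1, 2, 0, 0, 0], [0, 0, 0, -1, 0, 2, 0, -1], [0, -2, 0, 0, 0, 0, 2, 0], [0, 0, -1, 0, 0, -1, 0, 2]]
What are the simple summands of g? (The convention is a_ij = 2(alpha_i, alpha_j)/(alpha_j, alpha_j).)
B_2 (so(5)) ⊕ D_6 (so(12))

The diagram associated to this matrix has two connected components: the simple roots {alpha_2, alpha_7} form a chain of 2 nodes with a double edge at one end; the terminal node there is the unique short simple root (B_2), and {alpha_1, alpha_3, alpha_4, alpha_5, alpha_6, alpha_8} form a chain of 4 nodes with a fork of two nodes at one end (D_6). A semisimple Lie algebra decomposes uniquely as the direct sum of simple ideals, one per connected component of its Dynkin diagram, so g ≅ B_2 ⊕ D_6 (dimension 10 + 66 = 76).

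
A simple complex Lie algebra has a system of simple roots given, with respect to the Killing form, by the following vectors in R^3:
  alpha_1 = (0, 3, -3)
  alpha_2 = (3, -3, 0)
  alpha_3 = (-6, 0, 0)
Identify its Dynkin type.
C3

Compute the Cartan integers a_ij = 2(alpha_i, alpha_j)/(alpha_j, alpha_j); the resulting 3x3 Cartan matrix is
[[2, -1, 0], [-1, 2, -1], [0, -2, 2]].
The roots have two lengths (squared-length ratio 2:1); the short ones are alpha_{1,2}. The associated Dynkin diagram is a chain of 3 nodes with a double edge at one end; the terminal node there is the unique long simple root (C_3), so the type is C_3 (the algebra sp(6)).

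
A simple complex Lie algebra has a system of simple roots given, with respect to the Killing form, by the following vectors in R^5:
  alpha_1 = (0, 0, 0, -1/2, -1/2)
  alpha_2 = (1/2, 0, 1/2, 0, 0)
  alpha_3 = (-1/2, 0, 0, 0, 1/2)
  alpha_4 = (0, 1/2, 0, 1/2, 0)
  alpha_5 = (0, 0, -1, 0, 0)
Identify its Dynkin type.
Compute the Cartan integers a_ij = 2(alpha_i, alpha_j)/(alpha_j, alpha_j); the resulting 5x5 Cartan matrix is
[[2, 0, -1, -1, 0], [0, 2, -1, 0, -1], [-1, -1, 2, 0, 0], [-1, 0, 0, 2, 0], [0, -2, 0, 0, 2]].
The roots have two lengths (squared-length ratio 2:1); the short ones are alpha_{1,2,3,4}. The associated Dynkin diagram is a chain of 5 nodes with a double edge at one end; the terminal node there is the unique long simple root (C_5), so the type is C_5 (the algebra sp(10)).

C_5 (sp(10))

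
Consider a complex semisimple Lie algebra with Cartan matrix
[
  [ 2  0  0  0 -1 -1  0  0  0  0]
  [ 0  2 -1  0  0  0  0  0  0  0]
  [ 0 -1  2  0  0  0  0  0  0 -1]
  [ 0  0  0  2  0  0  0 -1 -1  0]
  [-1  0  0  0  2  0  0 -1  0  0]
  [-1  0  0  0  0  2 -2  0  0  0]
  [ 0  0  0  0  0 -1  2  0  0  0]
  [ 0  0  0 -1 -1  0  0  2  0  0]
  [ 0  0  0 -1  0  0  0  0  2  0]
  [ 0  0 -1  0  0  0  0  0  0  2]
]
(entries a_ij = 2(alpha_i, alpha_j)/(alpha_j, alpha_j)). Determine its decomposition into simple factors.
The diagram associated to this matrix has two connected components: the simple roots {alpha_2, alpha_3, alpha_10} form a chain of 3 nodes with single edges (A_3), and {alpha_1, alpha_4, alpha_5, alpha_6, alpha_7, alpha_8, alpha_9} form a chain of 7 nodes with a double edge at one end; the terminal node there is the unique short simple root (B_7). A semisimple Lie algebra decomposes uniquely as the direct sum of simple ideals, one per connected component of its Dynkin diagram, so g ≅ A_3 ⊕ B_7 (dimension 15 + 105 = 120).

A_3 (sl(4)) + B_7 (so(15))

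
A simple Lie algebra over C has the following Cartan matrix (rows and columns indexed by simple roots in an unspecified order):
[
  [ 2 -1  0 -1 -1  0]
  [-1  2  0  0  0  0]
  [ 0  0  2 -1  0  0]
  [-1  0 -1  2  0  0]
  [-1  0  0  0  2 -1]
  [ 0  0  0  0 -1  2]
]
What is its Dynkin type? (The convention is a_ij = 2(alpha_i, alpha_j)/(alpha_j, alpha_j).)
The matrix has rank 6 with 2's on the diagonal. Reading the off-diagonal entries as Dynkin edges (a single edge where a_ij = a_ji = -1; a double or triple edge where a_ij * a_ji = 2 or 3), the diagram is a chain of 5 nodes with one extra node attached to the third node from one end (E_6). One simple-root ordering that puts it in standard form is (alpha_6, alpha_2, alpha_5, alpha_1, alpha_4, alpha_3). So the algebra is type E_6.

type E_6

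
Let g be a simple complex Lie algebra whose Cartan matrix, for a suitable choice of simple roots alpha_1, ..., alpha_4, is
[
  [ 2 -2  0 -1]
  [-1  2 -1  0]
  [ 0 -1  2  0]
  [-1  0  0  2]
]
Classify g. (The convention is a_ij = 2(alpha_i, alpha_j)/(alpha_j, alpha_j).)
F_4

The matrix has rank 4 with 2's on the diagonal. Reading the off-diagonal entries as Dynkin edges (a single edge where a_ij = a_ji = -1; a double or triple edge where a_ij * a_ji = 2 or 3), the diagram is a chain of 4 nodes with a double edge between the middle two (F_4). One simple-root ordering that puts it in standard form is (alpha_4, alpha_1, alpha_2, alpha_3). So the algebra is type F_4.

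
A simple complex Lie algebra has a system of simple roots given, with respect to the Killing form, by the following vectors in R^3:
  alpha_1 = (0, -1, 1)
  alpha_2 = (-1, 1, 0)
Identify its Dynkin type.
Compute the Cartan integers a_ij = 2(alpha_i, alpha_j)/(alpha_j, alpha_j); the resulting 2x2 Cartan matrix is
[[2, -1], [-1, 2]].
All simple roots have the same length, so the diagram is simply laced. The associated Dynkin diagram is a chain of 2 nodes with single edges (A_2), so the type is A_2 (the algebra sl(3)).

A_2 (sl(3))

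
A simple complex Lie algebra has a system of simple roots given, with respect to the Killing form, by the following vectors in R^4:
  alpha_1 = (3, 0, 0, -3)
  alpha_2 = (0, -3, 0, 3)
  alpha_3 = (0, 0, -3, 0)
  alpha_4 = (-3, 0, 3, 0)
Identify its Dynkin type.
B_4 (so(9))

Compute the Cartan integers a_ij = 2(alpha_i, alpha_j)/(alpha_j, alpha_j); the resulting 4x4 Cartan matrix is
[[2, -1, 0, -1], [-1, 2, 0, 0], [0, 0, 2, -1], [-1, 0, -2, 2]].
The roots have two lengths (squared-length ratio 2:1); the short ones are alpha_{3}. The associated Dynkin diagram is a chain of 4 nodes with a double edge at one end; the terminal node there is the unique short simple root (B_4), so the type is B_4 (the algebra so(9)).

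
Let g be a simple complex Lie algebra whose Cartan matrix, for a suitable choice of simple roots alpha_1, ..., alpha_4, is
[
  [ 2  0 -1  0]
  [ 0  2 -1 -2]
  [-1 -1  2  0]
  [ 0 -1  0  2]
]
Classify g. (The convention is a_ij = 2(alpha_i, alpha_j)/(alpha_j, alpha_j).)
The matrix has rank 4 with 2's on the diagonal. Reading the off-diagonal entries as Dynkin edges (a single edge where a_ij = a_ji = -1; a double or triple edge where a_ij * a_ji = 2 or 3), the diagram is a chain of 4 nodes with a double edge at one end; the terminal node there is the unique short simple root (B_4). One simple-root ordering that puts it in standard form is (alpha_1, alpha_3, alpha_2, alpha_4). So the algebra is type B_4, i.e. so(9).

B_4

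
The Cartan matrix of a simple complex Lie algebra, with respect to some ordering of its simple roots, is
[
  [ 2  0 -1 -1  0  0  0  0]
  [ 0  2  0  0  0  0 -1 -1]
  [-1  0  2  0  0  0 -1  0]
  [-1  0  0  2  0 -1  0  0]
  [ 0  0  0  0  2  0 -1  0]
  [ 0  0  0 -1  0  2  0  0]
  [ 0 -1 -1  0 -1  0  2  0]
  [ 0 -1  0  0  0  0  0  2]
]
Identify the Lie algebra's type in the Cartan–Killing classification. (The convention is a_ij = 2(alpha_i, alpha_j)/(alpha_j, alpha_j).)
The matrix has rank 8 with 2's on the diagonal. Reading the off-diagonal entries as Dynkin edges (a single edge where a_ij = a_ji = -1; a double or triple edge where a_ij * a_ji = 2 or 3), the diagram is a chain of 7 nodes with one extra node attached to the third node from one end (E_8). One simple-root ordering that puts it in standard form is (alpha_8, alpha_5, alpha_2, alpha_7, alpha_3, alpha_1, alpha_4, alpha_6). So the algebra is type E_8.

E_8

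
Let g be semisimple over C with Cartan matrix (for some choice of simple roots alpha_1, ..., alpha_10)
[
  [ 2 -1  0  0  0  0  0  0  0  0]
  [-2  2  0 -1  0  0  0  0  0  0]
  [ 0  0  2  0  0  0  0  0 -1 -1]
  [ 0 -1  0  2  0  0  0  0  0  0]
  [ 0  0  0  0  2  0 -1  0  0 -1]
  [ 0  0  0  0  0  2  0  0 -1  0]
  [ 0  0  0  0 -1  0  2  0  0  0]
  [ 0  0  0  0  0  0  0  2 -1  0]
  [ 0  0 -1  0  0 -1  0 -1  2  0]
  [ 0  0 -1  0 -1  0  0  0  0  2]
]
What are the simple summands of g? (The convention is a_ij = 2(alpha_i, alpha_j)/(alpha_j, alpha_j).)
The diagram associated to this matrix has two connected components: the simple roots {alpha_1, alpha_2, alpha_4} form a chain of 3 nodes with a double edge at one end; the terminal node there is the unique short simple root (B_3), and {alpha_3, alpha_5, alpha_6, alpha_7, alpha_8, alpha_9, alpha_10} form a chain of 5 nodes with a fork of two nodes at one end (D_7). A semisimple Lie algebra decomposes uniquely as the direct sum of simple ideals, one per connected component of its Dynkin diagram, so g ≅ B_3 ⊕ D_7 (dimension 21 + 91 = 112).

B_3 ⊕ D_7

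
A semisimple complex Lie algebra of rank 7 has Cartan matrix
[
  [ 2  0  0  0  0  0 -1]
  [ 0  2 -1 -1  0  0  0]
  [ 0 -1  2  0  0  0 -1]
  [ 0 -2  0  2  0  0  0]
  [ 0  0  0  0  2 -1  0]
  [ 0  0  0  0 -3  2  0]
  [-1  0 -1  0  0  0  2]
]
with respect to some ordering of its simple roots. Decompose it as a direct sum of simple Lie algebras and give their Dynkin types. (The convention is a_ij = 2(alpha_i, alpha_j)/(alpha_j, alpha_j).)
The diagram associated to this matrix has two connected components: the simple roots {alpha_1, alpha_2, alpha_3, alpha_4, alpha_7} form a chain of 5 nodes with a double edge at one end; the terminal node there is the unique long simple root (C_5), and {alpha_5, alpha_6} form two nodes joined by a triple edge (G_2). A semisimple Lie algebra decomposes uniquely as the direct sum of simple ideals, one per connected component of its Dynkin diagram, so g ≅ C_5 ⊕ G_2 (dimension 55 + 14 = 69).

C_5 ⊕ G_2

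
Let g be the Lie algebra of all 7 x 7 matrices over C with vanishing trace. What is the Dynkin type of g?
A6

This is sl(7), which has dimension 7^2 - 1 = 48 and rank 7 - 1 = 6 (a Cartan subalgebra is the diagonal traceless matrices). In the classification of classical Lie algebras, the special linear algebra sl(n+1) has type A_n; here n = 6, so the Dynkin diagram is a chain of 6 nodes with single edges (A_6). Hence the type is A_6.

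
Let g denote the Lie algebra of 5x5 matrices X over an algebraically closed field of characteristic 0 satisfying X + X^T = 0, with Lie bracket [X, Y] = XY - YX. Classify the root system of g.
This is so(5) with 5 odd, which has dimension 5(5-1)/2 = 10 and rank (5-1)/2 = 2. In the classification of classical Lie algebras, the orthogonal algebra so(2n+1) in an odd number of variables has type B_n; here n = 2, so the Dynkin diagram is a chain of 2 nodes with a double edge at one end; the terminal node there is the unique short simple root (B_2). Hence the type is B_2.

B_2 (so(5))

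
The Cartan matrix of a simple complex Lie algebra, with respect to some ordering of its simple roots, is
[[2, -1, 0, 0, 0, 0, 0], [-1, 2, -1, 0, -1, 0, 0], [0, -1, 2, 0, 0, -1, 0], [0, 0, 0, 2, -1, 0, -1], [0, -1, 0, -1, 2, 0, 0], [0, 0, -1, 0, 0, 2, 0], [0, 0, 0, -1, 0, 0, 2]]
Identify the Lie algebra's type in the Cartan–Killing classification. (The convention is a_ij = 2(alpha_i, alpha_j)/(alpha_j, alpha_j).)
The matrix has rank 7 with 2's on the diagonal. Reading the off-diagonal entries as Dynkin edges (a single edge where a_ij = a_ji = -1; a double or triple edge where a_ij * a_ji = 2 or 3), the diagram is a chain of 6 nodes with one extra node attached to the third node from one end (E_7). One simple-root ordering that puts it in standard form is (alpha_6, alpha_1, alpha_3, alpha_2, alpha_5, alpha_4, alpha_7). So the algebra is type E_7.

type E_7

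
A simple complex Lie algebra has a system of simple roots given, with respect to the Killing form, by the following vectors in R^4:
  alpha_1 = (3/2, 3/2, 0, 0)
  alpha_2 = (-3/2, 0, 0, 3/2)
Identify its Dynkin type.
Compute the Cartan integers a_ij = 2(alpha_i, alpha_j)/(alpha_j, alpha_j); the resulting 2x2 Cartan matrix is
[[2, -1], [-1, 2]].
All simple roots have the same length, so the diagram is simply laced. The associated Dynkin diagram is a chain of 2 nodes with single edges (A_2), so the type is A_2 (the algebra sl(3)).

A_2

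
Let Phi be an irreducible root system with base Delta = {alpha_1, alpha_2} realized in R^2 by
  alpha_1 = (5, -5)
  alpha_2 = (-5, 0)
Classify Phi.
B_2 (so(5))

Compute the Cartan integers a_ij = 2(alpha_i, alpha_j)/(alpha_j, alpha_j); the resulting 2x2 Cartan matrix is
[[2, -2], [-1, 2]].
The roots have two lengths (squared-length ratio 2:1); the short ones are alpha_{2}. The associated Dynkin diagram is a chain of 2 nodes with a double edge at one end; the terminal node there is the unique short simple root (B_2), so the type is B_2 (the algebra so(5)).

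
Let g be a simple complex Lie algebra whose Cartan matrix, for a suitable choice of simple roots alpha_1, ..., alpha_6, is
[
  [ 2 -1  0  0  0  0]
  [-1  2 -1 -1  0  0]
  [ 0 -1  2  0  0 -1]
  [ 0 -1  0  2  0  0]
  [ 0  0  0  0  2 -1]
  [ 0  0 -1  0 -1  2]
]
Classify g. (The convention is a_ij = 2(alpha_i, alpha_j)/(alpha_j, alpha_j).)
The matrix has rank 6 with 2's on the diagonal. Reading the off-diagonal entries as Dynkin edges (a single edge where a_ij = a_ji = -1; a double or triple edge where a_ij * a_ji = 2 or 3), the diagram is a chain of 4 nodes with a fork of two nodes at one end (D_6). One simple-root ordering that puts it in standard form is (alpha_5, alpha_6, alpha_3, alpha_2, alpha_4, alpha_1). So the algebra is type D_6, i.e. so(12).

D_6 (so(12))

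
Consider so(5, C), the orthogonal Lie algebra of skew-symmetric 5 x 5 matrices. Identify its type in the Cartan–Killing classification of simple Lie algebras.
B2

This is so(5) with 5 odd, which has dimension 5(5-1)/2 = 10 and rank (5-1)/2 = 2. In the classification of classical Lie algebras, the orthogonal algebra so(2n+1) in an odd number of variables has type B_n; here n = 2, so the Dynkin diagram is a chain of 2 nodes with a double edge at one end; the terminal node there is the unique short simple root (B_2). Hence the type is B_2.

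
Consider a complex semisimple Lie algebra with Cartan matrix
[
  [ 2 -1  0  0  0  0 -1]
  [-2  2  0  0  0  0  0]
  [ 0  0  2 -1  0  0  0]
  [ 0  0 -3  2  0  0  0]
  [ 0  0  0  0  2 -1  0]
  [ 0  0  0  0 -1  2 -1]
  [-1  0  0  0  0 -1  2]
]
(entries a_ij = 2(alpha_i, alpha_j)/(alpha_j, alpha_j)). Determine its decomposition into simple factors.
The diagram associated to this matrix has two connected components: the simple roots {alpha_1, alpha_2, alpha_5, alpha_6, alpha_7} form a chain of 5 nodes with a double edge at one end; the terminal node there is the unique long simple root (C_5), and {alpha_3, alpha_4} form two nodes joined by a triple edge (G_2). A semisimple Lie algebra decomposes uniquely as the direct sum of simple ideals, one per connected component of its Dynkin diagram, so g ≅ C_5 ⊕ G_2 (dimension 55 + 14 = 69).

C_5 ⊕ G_2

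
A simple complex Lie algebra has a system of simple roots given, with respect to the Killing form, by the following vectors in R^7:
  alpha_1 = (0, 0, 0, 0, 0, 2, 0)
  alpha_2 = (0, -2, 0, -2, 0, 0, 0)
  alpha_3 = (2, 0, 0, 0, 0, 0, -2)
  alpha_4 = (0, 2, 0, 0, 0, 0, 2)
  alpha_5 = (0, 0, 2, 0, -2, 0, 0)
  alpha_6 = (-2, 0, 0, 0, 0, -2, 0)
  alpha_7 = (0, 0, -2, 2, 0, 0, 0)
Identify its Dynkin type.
B7

Compute the Cartan integers a_ij = 2(alpha_i, alpha_j)/(alpha_j, alpha_j); the resulting 7x7 Cartan matrix is
[[2, 0, 0, 0, 0, -1, 0], [0, 2, 0, -1, 0, 0, -1], [0, 0, 2, -1, 0, -1, 0], [0, -1, -1, 2, 0, 0, 0], [0, 0, 0, 0, 2, 0, -1], [-2, 0, -1, 0, 0, 2, 0], [0, -1, 0, 0, -1, 0, 2]].
The roots have two lengths (squared-length ratio 2:1); the short ones are alpha_{1}. The associated Dynkin diagram is a chain of 7 nodes with a double edge at one end; the terminal node there is the unique short simple root (B_7), so the type is B_7 (the algebra so(15)).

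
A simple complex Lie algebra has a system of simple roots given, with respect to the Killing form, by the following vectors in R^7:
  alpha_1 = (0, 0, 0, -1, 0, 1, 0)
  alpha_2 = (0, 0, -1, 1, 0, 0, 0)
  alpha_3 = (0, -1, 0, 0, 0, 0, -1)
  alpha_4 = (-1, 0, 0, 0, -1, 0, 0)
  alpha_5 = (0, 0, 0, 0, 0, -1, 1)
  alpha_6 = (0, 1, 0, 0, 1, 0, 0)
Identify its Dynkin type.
Compute the Cartan integers a_ij = 2(alpha_i, alpha_j)/(alpha_j, alpha_j); the resulting 6x6 Cartan matrix is
[[2, -1, 0, 0, -1, 0], [-1, 2, 0, 0, 0, 0], [0, 0, 2, 0, -1, -1], [0, 0, 0, 2, 0, -1], [-1, 0, -1, 0, 2, 0], [0, 0, -1, -1, 0, 2]].
All simple roots have the same length, so the diagram is simply laced. The associated Dynkin diagram is a chain of 6 nodes with single edges (A_6), so the type is A_6 (the algebra sl(7)).

A6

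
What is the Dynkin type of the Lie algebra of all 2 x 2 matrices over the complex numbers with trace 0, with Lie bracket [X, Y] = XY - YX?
A1

This is sl(2), which has dimension 2^2 - 1 = 3 and rank 2 - 1 = 1 (a Cartan subalgebra is the diagonal traceless matrices). In the classification of classical Lie algebras, the special linear algebra sl(n+1) has type A_n; here n = 1, so the Dynkin diagram is a chain of 1 nodes with single edges (A_1). Hence the type is A_1.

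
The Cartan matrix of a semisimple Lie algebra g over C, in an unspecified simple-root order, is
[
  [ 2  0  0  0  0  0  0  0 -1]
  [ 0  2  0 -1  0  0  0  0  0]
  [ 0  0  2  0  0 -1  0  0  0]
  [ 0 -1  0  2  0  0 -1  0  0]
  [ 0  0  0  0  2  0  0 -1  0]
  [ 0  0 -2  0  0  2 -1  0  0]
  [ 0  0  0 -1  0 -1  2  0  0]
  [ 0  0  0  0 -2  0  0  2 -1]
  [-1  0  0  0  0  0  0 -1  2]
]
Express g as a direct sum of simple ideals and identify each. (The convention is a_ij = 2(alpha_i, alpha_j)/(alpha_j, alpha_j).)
B_4 (so(9)) ⊕ B_5 (so(11))

The diagram associated to this matrix has two connected components: the simple roots {alpha_1, alpha_5, alpha_8, alpha_9} form a chain of 4 nodes with a double edge at one end; the terminal node there is the unique short simple root (B_4), and {alpha_2, alpha_3, alpha_4, alpha_6, alpha_7} form a chain of 5 nodes with a double edge at one end; the terminal node there is the unique short simple root (B_5). A semisimple Lie algebra decomposes uniquely as the direct sum of simple ideals, one per connected component of its Dynkin diagram, so g ≅ B_4 ⊕ B_5 (dimension 36 + 55 = 91).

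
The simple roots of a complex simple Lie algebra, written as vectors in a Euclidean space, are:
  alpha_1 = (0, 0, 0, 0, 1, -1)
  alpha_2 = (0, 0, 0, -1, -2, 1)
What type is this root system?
Compute the Cartan integers a_ij = 2(alpha_i, alpha_j)/(alpha_j, alpha_j); the resulting 2x2 Cartan matrix is
[[2, -1], [-3, 2]].
The roots have two lengths (squared-length ratio 3:1); the short ones are alpha_{1}. The associated Dynkin diagram is two nodes joined by a triple edge (G_2), so the type is G_2.

G_2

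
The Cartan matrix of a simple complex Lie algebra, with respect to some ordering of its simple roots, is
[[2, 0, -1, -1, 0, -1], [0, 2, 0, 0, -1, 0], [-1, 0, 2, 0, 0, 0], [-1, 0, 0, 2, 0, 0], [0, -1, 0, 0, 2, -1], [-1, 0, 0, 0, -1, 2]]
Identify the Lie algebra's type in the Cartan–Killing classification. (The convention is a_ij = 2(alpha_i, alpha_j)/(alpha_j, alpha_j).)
type D_6

The matrix has rank 6 with 2's on the diagonal. Reading the off-diagonal entries as Dynkin edges (a single edge where a_ij = a_ji = -1; a double or triple edge where a_ij * a_ji = 2 or 3), the diagram is a chain of 4 nodes with a fork of two nodes at one end (D_6). One simple-root ordering that puts it in standard form is (alpha_2, alpha_5, alpha_6, alpha_1, alpha_4, alpha_3). So the algebra is type D_6, i.e. so(12).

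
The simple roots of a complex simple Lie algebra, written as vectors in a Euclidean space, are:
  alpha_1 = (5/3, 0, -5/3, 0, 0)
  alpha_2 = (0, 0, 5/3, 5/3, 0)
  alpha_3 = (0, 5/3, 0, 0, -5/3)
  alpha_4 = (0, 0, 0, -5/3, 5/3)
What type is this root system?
Compute the Cartan integers a_ij = 2(alpha_i, alpha_j)/(alpha_j, alpha_j); the resulting 4x4 Cartan matrix is
[[2, -1, 0, 0], [-1, 2, 0, -1], [0, 0, 2, -1], [0, -1, -1, 2]].
All simple roots have the same length, so the diagram is simply laced. The associated Dynkin diagram is a chain of 4 nodes with single edges (A_4), so the type is A_4 (the algebra sl(5)).

A4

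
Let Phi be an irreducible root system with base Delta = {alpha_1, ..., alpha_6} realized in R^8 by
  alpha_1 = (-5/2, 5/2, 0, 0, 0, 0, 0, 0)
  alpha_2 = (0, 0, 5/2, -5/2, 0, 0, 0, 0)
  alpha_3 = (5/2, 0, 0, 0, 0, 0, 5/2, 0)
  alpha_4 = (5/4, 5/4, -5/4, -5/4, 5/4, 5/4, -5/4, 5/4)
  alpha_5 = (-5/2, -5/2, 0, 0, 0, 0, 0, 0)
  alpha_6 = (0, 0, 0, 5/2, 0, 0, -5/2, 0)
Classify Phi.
E_6

Compute the Cartan integers a_ij = 2(alpha_i, alpha_j)/(alpha_j, alpha_j); the resulting 6x6 Cartan matrix is
[[2, 0, -1, 0, 0, 0], [0, 2, 0, 0, 0, -1], [-1, 0, 2, 0, -1, -1], [0, 0, 0, 2, -1, 0], [0, 0, -1, -1, 2, 0], [0, -1, -1, 0, 0, 2]].
All simple roots have the same length, so the diagram is simply laced. The associated Dynkin diagram is a chain of 5 nodes with one extra node attached to the third node from one end (E_6), so the type is E_6.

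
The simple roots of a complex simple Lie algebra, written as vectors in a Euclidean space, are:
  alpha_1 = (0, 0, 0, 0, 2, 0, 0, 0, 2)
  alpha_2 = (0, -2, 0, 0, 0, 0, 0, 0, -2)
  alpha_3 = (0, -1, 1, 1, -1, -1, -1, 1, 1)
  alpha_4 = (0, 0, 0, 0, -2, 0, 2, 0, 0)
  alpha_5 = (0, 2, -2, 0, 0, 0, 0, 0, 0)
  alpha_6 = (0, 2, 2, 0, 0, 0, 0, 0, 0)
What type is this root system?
type E_6

Compute the Cartan integers a_ij = 2(alpha_i, alpha_j)/(alpha_j, alpha_j); the resulting 6x6 Cartan matrix is
[[2, -1, 0, -1, 0, 0], [-1, 2, 0, 0, -1, -1], [0, 0, 2, 0, -1, 0], [-1, 0, 0, 2, 0, 0], [0, -1, -1, 0, 2, 0], [0, -1, 0, 0, 0, 2]].
All simple roots have the same length, so the diagram is simply laced. The associated Dynkin diagram is a chain of 5 nodes with one extra node attached to the third node from one end (E_6), so the type is E_6.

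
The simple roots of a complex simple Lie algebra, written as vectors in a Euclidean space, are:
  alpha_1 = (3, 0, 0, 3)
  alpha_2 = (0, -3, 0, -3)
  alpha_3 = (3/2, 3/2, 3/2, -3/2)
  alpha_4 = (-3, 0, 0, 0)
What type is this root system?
Compute the Cartan integers a_ij = 2(alpha_i, alpha_j)/(alpha_j, alpha_j); the resulting 4x4 Cartan matrix is
[[2, -1, 0, -2], [-1, 2, 0, 0], [0, 0, 2, -1], [-1, 0, -1, 2]].
The roots have two lengths (squared-length ratio 2:1); the short ones are alpha_{3,4}. The associated Dynkin diagram is a chain of 4 nodes with a double edge between the middle two (F_4), so the type is F_4.

type F_4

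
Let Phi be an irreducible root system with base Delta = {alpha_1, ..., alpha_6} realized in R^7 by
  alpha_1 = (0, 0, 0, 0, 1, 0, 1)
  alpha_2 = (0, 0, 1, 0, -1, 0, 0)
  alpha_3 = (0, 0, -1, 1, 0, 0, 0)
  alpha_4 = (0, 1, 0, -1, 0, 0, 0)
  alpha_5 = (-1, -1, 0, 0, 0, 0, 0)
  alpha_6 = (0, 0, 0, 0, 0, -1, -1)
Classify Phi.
Compute the Cartan integers a_ij = 2(alpha_i, alpha_j)/(alpha_j, alpha_j); the resulting 6x6 Cartan matrix is
[[2, -1, 0, 0, 0, -1], [-1, 2, -1, 0, 0, 0], [0, -1, 2, -1, 0, 0], [0, 0, -1, 2, -1, 0], [0, 0, 0, -1, 2, 0], [-1, 0, 0, 0, 0, 2]].
All simple roots have the same length, so the diagram is simply laced. The associated Dynkin diagram is a chain of 6 nodes with single edges (A_6), so the type is A_6 (the algebra sl(7)).

type A_6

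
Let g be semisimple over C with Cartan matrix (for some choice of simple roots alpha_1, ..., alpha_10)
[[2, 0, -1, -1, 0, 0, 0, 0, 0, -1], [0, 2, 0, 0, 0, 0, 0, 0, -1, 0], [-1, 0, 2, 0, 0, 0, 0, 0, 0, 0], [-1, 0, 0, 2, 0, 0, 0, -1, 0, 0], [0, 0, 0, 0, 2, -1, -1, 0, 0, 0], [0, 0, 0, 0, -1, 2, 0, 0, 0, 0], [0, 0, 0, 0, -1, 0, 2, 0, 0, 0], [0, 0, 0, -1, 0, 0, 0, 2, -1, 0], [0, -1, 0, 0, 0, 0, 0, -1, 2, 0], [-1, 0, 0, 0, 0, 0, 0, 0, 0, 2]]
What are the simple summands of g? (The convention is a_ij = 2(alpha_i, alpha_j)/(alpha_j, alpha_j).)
A_3 + D_7

The diagram associated to this matrix has two connected components: the simple roots {alpha_5, alpha_6, alpha_7} form a chain of 3 nodes with single edges (A_3), and {alpha_1, alpha_2, alpha_3, alpha_4, alpha_8, alpha_9, alpha_10} form a chain of 5 nodes with a fork of two nodes at one end (D_7). A semisimple Lie algebra decomposes uniquely as the direct sum of simple ideals, one per connected component of its Dynkin diagram, so g ≅ A_3 ⊕ D_7 (dimension 15 + 91 = 106).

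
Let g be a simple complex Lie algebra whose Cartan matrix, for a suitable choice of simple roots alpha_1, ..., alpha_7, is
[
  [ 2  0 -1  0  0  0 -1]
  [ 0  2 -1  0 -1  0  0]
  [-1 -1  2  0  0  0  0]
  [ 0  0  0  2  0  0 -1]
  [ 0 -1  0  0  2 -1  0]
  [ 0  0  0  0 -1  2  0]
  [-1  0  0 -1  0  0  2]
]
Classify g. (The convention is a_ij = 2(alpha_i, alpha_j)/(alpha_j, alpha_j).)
The matrix has rank 7 with 2's on the diagonal. Reading the off-diagonal entries as Dynkin edges (a single edge where a_ij = a_ji = -1; a double or triple edge where a_ij * a_ji = 2 or 3), the diagram is a chain of 7 nodes with single edges (A_7). One simple-root ordering that puts it in standard form is (alpha_6, alpha_5, alpha_2, alpha_3, alpha_1, alpha_7, alpha_4). So the algebra is type A_7, i.e. sl(8).

A_7 (sl(8))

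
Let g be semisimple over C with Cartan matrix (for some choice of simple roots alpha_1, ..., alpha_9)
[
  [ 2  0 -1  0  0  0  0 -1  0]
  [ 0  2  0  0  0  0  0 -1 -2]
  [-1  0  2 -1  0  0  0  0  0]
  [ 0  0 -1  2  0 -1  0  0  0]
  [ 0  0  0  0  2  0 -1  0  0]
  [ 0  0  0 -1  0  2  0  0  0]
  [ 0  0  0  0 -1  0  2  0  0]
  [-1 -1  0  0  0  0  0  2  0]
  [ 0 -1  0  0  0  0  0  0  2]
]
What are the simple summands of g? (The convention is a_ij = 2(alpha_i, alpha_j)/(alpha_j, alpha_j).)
The diagram associated to this matrix has two connected components: the simple roots {alpha_5, alpha_7} form a chain of 2 nodes with single edges (A_2), and {alpha_1, alpha_2, alpha_3, alpha_4, alpha_6, alpha_8, alpha_9} form a chain of 7 nodes with a double edge at one end; the terminal node there is the unique short simple root (B_7). A semisimple Lie algebra decomposes uniquely as the direct sum of simple ideals, one per connected component of its Dynkin diagram, so g ≅ A_2 ⊕ B_7 (dimension 8 + 105 = 113).

A_2 + B_7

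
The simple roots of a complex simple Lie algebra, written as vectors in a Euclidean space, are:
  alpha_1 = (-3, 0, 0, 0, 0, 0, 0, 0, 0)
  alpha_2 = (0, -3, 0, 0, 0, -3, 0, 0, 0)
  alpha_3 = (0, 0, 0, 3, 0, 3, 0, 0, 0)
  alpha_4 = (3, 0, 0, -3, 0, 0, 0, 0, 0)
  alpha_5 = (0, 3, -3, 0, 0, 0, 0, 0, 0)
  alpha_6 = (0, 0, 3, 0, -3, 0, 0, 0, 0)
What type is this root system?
B6

Compute the Cartan integers a_ij = 2(alpha_i, alpha_j)/(alpha_j, alpha_j); the resulting 6x6 Cartan matrix is
[[2, 0, 0, -1, 0, 0], [0, 2, -1, 0, -1, 0], [0, -1, 2, -1, 0, 0], [-2, 0, -1, 2, 0, 0], [0, -1, 0, 0, 2, -1], [0, 0, 0, 0, -1, 2]].
The roots have two lengths (squared-length ratio 2:1); the short ones are alpha_{1}. The associated Dynkin diagram is a chain of 6 nodes with a double edge at one end; the terminal node there is the unique short simple root (B_6), so the type is B_6 (the algebra so(13)).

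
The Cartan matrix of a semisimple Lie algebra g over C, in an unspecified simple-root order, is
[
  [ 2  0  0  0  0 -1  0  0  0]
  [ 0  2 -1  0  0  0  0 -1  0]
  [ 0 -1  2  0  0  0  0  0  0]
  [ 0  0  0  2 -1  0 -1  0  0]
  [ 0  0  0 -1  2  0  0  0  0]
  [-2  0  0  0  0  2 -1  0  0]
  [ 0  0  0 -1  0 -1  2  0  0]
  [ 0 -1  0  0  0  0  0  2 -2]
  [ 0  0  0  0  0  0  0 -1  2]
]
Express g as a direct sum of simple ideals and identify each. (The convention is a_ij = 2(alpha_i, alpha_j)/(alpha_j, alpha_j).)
The diagram associated to this matrix has two connected components: the simple roots {alpha_2, alpha_3, alpha_8, alpha_9} form a chain of 4 nodes with a double edge at one end; the terminal node there is the unique short simple root (B_4), and {alpha_1, alpha_4, alpha_5, alpha_6, alpha_7} form a chain of 5 nodes with a double edge at one end; the terminal node there is the unique short simple root (B_5). A semisimple Lie algebra decomposes uniquely as the direct sum of simple ideals, one per connected component of its Dynkin diagram, so g ≅ B_4 ⊕ B_5 (dimension 36 + 55 = 91).

type B_4 + type B_5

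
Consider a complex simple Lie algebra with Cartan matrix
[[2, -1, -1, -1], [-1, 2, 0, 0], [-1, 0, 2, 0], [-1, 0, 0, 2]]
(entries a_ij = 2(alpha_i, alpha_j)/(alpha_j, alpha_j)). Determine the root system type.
type D_4

The matrix has rank 4 with 2's on the diagonal. Reading the off-diagonal entries as Dynkin edges (a single edge where a_ij = a_ji = -1; a double or triple edge where a_ij * a_ji = 2 or 3), the diagram is a chain of 2 nodes with a fork of two nodes at one end (D_4). One simple-root ordering that puts it in standard form is (alpha_3, alpha_1, alpha_4, alpha_2). So the algebra is type D_4, i.e. so(8).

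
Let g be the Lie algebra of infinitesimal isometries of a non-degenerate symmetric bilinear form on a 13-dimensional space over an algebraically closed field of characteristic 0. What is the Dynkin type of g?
type B_6

This is so(13) with 13 odd, which has dimension 13(13-1)/2 = 78 and rank (13-1)/2 = 6. In the classification of classical Lie algebras, the orthogonal algebra so(2n+1) in an odd number of variables has type B_n; here n = 6, so the Dynkin diagram is a chain of 6 nodes with a double edge at one end; the terminal node there is the unique short simple root (B_6). Hence the type is B_6.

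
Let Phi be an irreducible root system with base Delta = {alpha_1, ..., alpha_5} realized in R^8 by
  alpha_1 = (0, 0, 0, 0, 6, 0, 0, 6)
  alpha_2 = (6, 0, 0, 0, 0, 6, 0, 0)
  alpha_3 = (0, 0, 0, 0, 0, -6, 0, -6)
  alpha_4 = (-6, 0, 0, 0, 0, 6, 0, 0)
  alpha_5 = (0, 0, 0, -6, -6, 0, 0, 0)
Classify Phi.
D_5 (so(10))

Compute the Cartan integers a_ij = 2(alpha_i, alpha_j)/(alpha_j, alpha_j); the resulting 5x5 Cartan matrix is
[[2, 0, -1, 0, -1], [0, 2, -1, 0, 0], [-1, -1, 2, -1, 0], [0, 0, -1, 2, 0], [-1, 0, 0, 0, 2]].
All simple roots have the same length, so the diagram is simply laced. The associated Dynkin diagram is a chain of 3 nodes with a fork of two nodes at one end (D_5), so the type is D_5 (the algebra so(10)).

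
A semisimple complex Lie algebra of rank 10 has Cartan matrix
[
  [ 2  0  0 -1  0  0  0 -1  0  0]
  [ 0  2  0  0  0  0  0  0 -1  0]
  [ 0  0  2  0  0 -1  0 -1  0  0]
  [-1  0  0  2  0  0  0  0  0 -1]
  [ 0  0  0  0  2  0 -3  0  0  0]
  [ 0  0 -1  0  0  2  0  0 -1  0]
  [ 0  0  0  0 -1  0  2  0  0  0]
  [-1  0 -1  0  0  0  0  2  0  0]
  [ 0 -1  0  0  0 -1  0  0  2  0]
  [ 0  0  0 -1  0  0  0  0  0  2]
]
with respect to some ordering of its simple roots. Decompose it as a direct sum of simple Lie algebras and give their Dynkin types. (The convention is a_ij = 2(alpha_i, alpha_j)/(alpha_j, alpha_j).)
type A_8 ⊕ type G_2

The diagram associated to this matrix has two connected components: the simple roots {alpha_1, alpha_2, alpha_3, alpha_4, alpha_6, alpha_8, alpha_9, alpha_10} form a chain of 8 nodes with single edges (A_8), and {alpha_5, alpha_7} form two nodes joined by a triple edge (G_2). A semisimple Lie algebra decomposes uniquely as the direct sum of simple ideals, one per connected component of its Dynkin diagram, so g ≅ A_8 ⊕ G_2 (dimension 80 + 14 = 94).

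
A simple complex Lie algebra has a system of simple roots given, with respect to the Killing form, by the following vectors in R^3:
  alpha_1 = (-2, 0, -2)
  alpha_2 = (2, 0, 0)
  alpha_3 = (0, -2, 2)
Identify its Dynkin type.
Compute the Cartan integers a_ij = 2(alpha_i, alpha_j)/(alpha_j, alpha_j); the resulting 3x3 Cartan matrix is
[[2, -2, -1], [-1, 2, 0], [-1, 0, 2]].
The roots have two lengths (squared-length ratio 2:1); the short ones are alpha_{2}. The associated Dynkin diagram is a chain of 3 nodes with a double edge at one end; the terminal node there is the unique short simple root (B_3), so the type is B_3 (the algebra so(7)).

B_3 (so(7))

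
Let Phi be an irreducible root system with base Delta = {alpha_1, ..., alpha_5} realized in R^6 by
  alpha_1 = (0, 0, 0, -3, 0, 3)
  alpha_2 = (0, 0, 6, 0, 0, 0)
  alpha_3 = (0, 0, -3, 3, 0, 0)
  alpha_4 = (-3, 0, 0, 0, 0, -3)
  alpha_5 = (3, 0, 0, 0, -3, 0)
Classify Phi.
C5

Compute the Cartan integers a_ij = 2(alpha_i, alpha_j)/(alpha_j, alpha_j); the resulting 5x5 Cartan matrix is
[[2, 0, -1, -1, 0], [0, 2, -2, 0, 0], [-1, -1, 2, 0, 0], [-1, 0, 0, 2, -1], [0, 0, 0, -1, 2]].
The roots have two lengths (squared-length ratio 2:1); the short ones are alpha_{1,3,4,5}. The associated Dynkin diagram is a chain of 5 nodes with a double edge at one end; the terminal node there is the unique long simple root (C_5), so the type is C_5 (the algebra sp(10)).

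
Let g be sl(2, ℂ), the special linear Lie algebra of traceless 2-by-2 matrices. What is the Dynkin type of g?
This is sl(2), which has dimension 2^2 - 1 = 3 and rank 2 - 1 = 1 (a Cartan subalgebra is the diagonal traceless matrices). In the classification of classical Lie algebras, the special linear algebra sl(n+1) has type A_n; here n = 1, so the Dynkin diagram is a chain of 1 nodes with single edges (A_1). Hence the type is A_1.

A_1 (sl(2))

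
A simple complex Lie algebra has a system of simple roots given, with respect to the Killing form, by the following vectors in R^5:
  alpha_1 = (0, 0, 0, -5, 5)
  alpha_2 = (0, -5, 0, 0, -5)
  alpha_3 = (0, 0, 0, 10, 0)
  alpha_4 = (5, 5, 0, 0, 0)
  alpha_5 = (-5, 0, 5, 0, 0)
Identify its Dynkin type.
Compute the Cartan integers a_ij = 2(alpha_i, alpha_j)/(alpha_j, alpha_j); the resulting 5x5 Cartan matrix is
[[2, -1, -1, 0, 0], [-1, 2, 0, -1, 0], [-2, 0, 2, 0, 0], [0, -1, 0, 2, -1], [0, 0, 0, -1, 2]].
The roots have two lengths (squared-length ratio 2:1); the short ones are alpha_{1,2,4,5}. The associated Dynkin diagram is a chain of 5 nodes with a double edge at one end; the terminal node there is the unique long simple root (C_5), so the type is C_5 (the algebra sp(10)).

C_5 (sp(10))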